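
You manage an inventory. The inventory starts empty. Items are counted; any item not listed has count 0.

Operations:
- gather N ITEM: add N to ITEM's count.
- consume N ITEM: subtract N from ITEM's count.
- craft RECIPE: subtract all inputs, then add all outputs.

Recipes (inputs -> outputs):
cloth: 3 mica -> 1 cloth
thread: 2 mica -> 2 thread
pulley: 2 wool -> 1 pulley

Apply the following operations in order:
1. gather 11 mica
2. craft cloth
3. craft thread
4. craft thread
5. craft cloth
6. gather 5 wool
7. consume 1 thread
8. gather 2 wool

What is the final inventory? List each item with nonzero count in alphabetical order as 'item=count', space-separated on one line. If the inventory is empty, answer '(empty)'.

Answer: cloth=2 mica=1 thread=3 wool=7

Derivation:
After 1 (gather 11 mica): mica=11
After 2 (craft cloth): cloth=1 mica=8
After 3 (craft thread): cloth=1 mica=6 thread=2
After 4 (craft thread): cloth=1 mica=4 thread=4
After 5 (craft cloth): cloth=2 mica=1 thread=4
After 6 (gather 5 wool): cloth=2 mica=1 thread=4 wool=5
After 7 (consume 1 thread): cloth=2 mica=1 thread=3 wool=5
After 8 (gather 2 wool): cloth=2 mica=1 thread=3 wool=7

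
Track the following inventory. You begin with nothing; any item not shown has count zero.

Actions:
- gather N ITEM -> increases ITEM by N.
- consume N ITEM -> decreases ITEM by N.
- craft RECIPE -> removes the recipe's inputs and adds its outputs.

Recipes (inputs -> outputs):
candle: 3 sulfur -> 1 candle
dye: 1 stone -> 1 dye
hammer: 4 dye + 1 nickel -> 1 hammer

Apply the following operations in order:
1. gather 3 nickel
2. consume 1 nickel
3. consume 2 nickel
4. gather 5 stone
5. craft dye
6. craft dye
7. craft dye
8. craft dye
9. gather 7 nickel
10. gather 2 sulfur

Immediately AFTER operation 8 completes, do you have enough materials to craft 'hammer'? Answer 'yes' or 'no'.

Answer: no

Derivation:
After 1 (gather 3 nickel): nickel=3
After 2 (consume 1 nickel): nickel=2
After 3 (consume 2 nickel): (empty)
After 4 (gather 5 stone): stone=5
After 5 (craft dye): dye=1 stone=4
After 6 (craft dye): dye=2 stone=3
After 7 (craft dye): dye=3 stone=2
After 8 (craft dye): dye=4 stone=1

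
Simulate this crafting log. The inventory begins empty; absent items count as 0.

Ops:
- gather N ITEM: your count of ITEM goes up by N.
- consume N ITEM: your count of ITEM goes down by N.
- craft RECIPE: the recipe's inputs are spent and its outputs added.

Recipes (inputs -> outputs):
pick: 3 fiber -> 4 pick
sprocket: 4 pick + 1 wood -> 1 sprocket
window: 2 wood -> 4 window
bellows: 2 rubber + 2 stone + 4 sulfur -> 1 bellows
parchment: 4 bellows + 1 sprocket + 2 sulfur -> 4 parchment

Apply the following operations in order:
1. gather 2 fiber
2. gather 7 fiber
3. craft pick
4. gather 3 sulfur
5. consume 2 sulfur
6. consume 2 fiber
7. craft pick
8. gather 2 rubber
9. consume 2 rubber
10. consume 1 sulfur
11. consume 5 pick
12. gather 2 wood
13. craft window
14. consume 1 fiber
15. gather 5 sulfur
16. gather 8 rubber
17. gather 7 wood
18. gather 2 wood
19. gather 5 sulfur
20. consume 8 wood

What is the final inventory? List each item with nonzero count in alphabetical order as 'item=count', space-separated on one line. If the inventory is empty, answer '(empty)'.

After 1 (gather 2 fiber): fiber=2
After 2 (gather 7 fiber): fiber=9
After 3 (craft pick): fiber=6 pick=4
After 4 (gather 3 sulfur): fiber=6 pick=4 sulfur=3
After 5 (consume 2 sulfur): fiber=6 pick=4 sulfur=1
After 6 (consume 2 fiber): fiber=4 pick=4 sulfur=1
After 7 (craft pick): fiber=1 pick=8 sulfur=1
After 8 (gather 2 rubber): fiber=1 pick=8 rubber=2 sulfur=1
After 9 (consume 2 rubber): fiber=1 pick=8 sulfur=1
After 10 (consume 1 sulfur): fiber=1 pick=8
After 11 (consume 5 pick): fiber=1 pick=3
After 12 (gather 2 wood): fiber=1 pick=3 wood=2
After 13 (craft window): fiber=1 pick=3 window=4
After 14 (consume 1 fiber): pick=3 window=4
After 15 (gather 5 sulfur): pick=3 sulfur=5 window=4
After 16 (gather 8 rubber): pick=3 rubber=8 sulfur=5 window=4
After 17 (gather 7 wood): pick=3 rubber=8 sulfur=5 window=4 wood=7
After 18 (gather 2 wood): pick=3 rubber=8 sulfur=5 window=4 wood=9
After 19 (gather 5 sulfur): pick=3 rubber=8 sulfur=10 window=4 wood=9
After 20 (consume 8 wood): pick=3 rubber=8 sulfur=10 window=4 wood=1

Answer: pick=3 rubber=8 sulfur=10 window=4 wood=1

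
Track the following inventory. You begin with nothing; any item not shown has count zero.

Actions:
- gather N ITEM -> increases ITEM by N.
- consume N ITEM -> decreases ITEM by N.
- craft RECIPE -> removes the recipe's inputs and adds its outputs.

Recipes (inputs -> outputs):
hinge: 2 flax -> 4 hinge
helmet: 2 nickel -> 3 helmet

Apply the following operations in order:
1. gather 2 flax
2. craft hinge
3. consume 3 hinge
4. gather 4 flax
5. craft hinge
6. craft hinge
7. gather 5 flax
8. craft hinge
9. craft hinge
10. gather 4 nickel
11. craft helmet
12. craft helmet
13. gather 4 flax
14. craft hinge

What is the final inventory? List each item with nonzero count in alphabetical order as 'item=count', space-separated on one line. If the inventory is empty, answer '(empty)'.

After 1 (gather 2 flax): flax=2
After 2 (craft hinge): hinge=4
After 3 (consume 3 hinge): hinge=1
After 4 (gather 4 flax): flax=4 hinge=1
After 5 (craft hinge): flax=2 hinge=5
After 6 (craft hinge): hinge=9
After 7 (gather 5 flax): flax=5 hinge=9
After 8 (craft hinge): flax=3 hinge=13
After 9 (craft hinge): flax=1 hinge=17
After 10 (gather 4 nickel): flax=1 hinge=17 nickel=4
After 11 (craft helmet): flax=1 helmet=3 hinge=17 nickel=2
After 12 (craft helmet): flax=1 helmet=6 hinge=17
After 13 (gather 4 flax): flax=5 helmet=6 hinge=17
After 14 (craft hinge): flax=3 helmet=6 hinge=21

Answer: flax=3 helmet=6 hinge=21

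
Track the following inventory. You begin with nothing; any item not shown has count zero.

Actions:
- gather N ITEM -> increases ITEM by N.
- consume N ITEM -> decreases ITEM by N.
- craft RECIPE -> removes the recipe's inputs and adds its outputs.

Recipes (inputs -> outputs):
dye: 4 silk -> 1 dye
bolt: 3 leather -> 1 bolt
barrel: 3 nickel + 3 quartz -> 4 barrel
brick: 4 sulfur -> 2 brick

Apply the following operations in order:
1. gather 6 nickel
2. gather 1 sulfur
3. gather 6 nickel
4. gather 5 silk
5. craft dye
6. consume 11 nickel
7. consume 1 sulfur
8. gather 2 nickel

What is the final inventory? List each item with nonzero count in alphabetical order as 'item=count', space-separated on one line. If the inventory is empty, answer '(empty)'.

After 1 (gather 6 nickel): nickel=6
After 2 (gather 1 sulfur): nickel=6 sulfur=1
After 3 (gather 6 nickel): nickel=12 sulfur=1
After 4 (gather 5 silk): nickel=12 silk=5 sulfur=1
After 5 (craft dye): dye=1 nickel=12 silk=1 sulfur=1
After 6 (consume 11 nickel): dye=1 nickel=1 silk=1 sulfur=1
After 7 (consume 1 sulfur): dye=1 nickel=1 silk=1
After 8 (gather 2 nickel): dye=1 nickel=3 silk=1

Answer: dye=1 nickel=3 silk=1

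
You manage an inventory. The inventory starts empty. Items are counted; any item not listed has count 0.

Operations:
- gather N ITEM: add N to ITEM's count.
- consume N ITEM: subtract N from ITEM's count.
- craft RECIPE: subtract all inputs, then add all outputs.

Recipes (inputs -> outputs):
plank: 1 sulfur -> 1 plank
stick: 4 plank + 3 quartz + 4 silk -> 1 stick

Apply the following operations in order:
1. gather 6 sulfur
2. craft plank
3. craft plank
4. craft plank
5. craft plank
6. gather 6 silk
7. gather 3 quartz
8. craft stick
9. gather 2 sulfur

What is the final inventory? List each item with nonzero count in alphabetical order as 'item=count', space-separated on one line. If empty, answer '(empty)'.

Answer: silk=2 stick=1 sulfur=4

Derivation:
After 1 (gather 6 sulfur): sulfur=6
After 2 (craft plank): plank=1 sulfur=5
After 3 (craft plank): plank=2 sulfur=4
After 4 (craft plank): plank=3 sulfur=3
After 5 (craft plank): plank=4 sulfur=2
After 6 (gather 6 silk): plank=4 silk=6 sulfur=2
After 7 (gather 3 quartz): plank=4 quartz=3 silk=6 sulfur=2
After 8 (craft stick): silk=2 stick=1 sulfur=2
After 9 (gather 2 sulfur): silk=2 stick=1 sulfur=4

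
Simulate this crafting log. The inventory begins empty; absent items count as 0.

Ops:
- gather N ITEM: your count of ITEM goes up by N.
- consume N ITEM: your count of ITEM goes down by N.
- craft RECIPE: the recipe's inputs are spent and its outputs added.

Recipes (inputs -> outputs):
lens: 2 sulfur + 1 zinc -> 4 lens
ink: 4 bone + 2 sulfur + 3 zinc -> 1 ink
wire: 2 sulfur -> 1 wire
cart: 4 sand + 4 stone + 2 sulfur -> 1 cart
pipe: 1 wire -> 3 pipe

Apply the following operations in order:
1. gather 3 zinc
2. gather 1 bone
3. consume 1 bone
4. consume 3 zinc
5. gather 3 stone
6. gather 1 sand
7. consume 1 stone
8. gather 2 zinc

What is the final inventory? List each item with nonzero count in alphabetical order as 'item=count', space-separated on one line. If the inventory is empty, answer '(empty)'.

After 1 (gather 3 zinc): zinc=3
After 2 (gather 1 bone): bone=1 zinc=3
After 3 (consume 1 bone): zinc=3
After 4 (consume 3 zinc): (empty)
After 5 (gather 3 stone): stone=3
After 6 (gather 1 sand): sand=1 stone=3
After 7 (consume 1 stone): sand=1 stone=2
After 8 (gather 2 zinc): sand=1 stone=2 zinc=2

Answer: sand=1 stone=2 zinc=2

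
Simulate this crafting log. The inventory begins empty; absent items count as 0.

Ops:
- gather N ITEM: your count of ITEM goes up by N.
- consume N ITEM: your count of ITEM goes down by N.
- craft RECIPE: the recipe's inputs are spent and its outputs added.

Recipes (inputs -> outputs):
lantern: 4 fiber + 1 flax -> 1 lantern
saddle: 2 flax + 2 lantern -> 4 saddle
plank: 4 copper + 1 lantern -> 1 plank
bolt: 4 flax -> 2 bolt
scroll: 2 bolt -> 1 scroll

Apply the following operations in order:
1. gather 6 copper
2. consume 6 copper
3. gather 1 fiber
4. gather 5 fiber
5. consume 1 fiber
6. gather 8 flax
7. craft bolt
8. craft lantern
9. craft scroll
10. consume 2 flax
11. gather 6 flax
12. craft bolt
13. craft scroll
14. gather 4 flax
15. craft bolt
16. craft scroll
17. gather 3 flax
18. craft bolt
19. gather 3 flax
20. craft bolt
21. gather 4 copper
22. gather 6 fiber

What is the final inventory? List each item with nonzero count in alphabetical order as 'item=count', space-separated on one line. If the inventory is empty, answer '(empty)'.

After 1 (gather 6 copper): copper=6
After 2 (consume 6 copper): (empty)
After 3 (gather 1 fiber): fiber=1
After 4 (gather 5 fiber): fiber=6
After 5 (consume 1 fiber): fiber=5
After 6 (gather 8 flax): fiber=5 flax=8
After 7 (craft bolt): bolt=2 fiber=5 flax=4
After 8 (craft lantern): bolt=2 fiber=1 flax=3 lantern=1
After 9 (craft scroll): fiber=1 flax=3 lantern=1 scroll=1
After 10 (consume 2 flax): fiber=1 flax=1 lantern=1 scroll=1
After 11 (gather 6 flax): fiber=1 flax=7 lantern=1 scroll=1
After 12 (craft bolt): bolt=2 fiber=1 flax=3 lantern=1 scroll=1
After 13 (craft scroll): fiber=1 flax=3 lantern=1 scroll=2
After 14 (gather 4 flax): fiber=1 flax=7 lantern=1 scroll=2
After 15 (craft bolt): bolt=2 fiber=1 flax=3 lantern=1 scroll=2
After 16 (craft scroll): fiber=1 flax=3 lantern=1 scroll=3
After 17 (gather 3 flax): fiber=1 flax=6 lantern=1 scroll=3
After 18 (craft bolt): bolt=2 fiber=1 flax=2 lantern=1 scroll=3
After 19 (gather 3 flax): bolt=2 fiber=1 flax=5 lantern=1 scroll=3
After 20 (craft bolt): bolt=4 fiber=1 flax=1 lantern=1 scroll=3
After 21 (gather 4 copper): bolt=4 copper=4 fiber=1 flax=1 lantern=1 scroll=3
After 22 (gather 6 fiber): bolt=4 copper=4 fiber=7 flax=1 lantern=1 scroll=3

Answer: bolt=4 copper=4 fiber=7 flax=1 lantern=1 scroll=3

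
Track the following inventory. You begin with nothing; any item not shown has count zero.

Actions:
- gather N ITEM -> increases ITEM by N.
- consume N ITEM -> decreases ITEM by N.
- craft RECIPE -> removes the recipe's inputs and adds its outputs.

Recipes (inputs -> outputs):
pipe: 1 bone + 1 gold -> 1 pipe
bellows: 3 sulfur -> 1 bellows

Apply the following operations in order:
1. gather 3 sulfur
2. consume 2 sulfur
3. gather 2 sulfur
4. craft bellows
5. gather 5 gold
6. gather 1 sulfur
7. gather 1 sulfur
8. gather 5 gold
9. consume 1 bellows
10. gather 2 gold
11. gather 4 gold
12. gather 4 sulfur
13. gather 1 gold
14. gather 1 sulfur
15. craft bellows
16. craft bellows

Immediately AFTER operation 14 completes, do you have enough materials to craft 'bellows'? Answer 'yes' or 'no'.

Answer: yes

Derivation:
After 1 (gather 3 sulfur): sulfur=3
After 2 (consume 2 sulfur): sulfur=1
After 3 (gather 2 sulfur): sulfur=3
After 4 (craft bellows): bellows=1
After 5 (gather 5 gold): bellows=1 gold=5
After 6 (gather 1 sulfur): bellows=1 gold=5 sulfur=1
After 7 (gather 1 sulfur): bellows=1 gold=5 sulfur=2
After 8 (gather 5 gold): bellows=1 gold=10 sulfur=2
After 9 (consume 1 bellows): gold=10 sulfur=2
After 10 (gather 2 gold): gold=12 sulfur=2
After 11 (gather 4 gold): gold=16 sulfur=2
After 12 (gather 4 sulfur): gold=16 sulfur=6
After 13 (gather 1 gold): gold=17 sulfur=6
After 14 (gather 1 sulfur): gold=17 sulfur=7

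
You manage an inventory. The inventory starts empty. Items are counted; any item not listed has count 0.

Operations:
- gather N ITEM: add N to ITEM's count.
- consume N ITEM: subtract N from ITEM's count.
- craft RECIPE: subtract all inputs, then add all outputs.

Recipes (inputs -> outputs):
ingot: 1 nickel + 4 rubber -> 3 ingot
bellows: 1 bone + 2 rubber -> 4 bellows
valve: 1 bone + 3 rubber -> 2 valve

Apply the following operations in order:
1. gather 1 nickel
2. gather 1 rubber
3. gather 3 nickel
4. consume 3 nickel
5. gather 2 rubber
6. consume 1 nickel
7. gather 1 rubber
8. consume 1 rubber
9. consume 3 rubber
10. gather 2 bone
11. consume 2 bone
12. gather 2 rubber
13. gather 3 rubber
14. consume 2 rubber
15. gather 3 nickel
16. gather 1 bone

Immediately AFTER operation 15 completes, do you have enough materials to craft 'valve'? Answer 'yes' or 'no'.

Answer: no

Derivation:
After 1 (gather 1 nickel): nickel=1
After 2 (gather 1 rubber): nickel=1 rubber=1
After 3 (gather 3 nickel): nickel=4 rubber=1
After 4 (consume 3 nickel): nickel=1 rubber=1
After 5 (gather 2 rubber): nickel=1 rubber=3
After 6 (consume 1 nickel): rubber=3
After 7 (gather 1 rubber): rubber=4
After 8 (consume 1 rubber): rubber=3
After 9 (consume 3 rubber): (empty)
After 10 (gather 2 bone): bone=2
After 11 (consume 2 bone): (empty)
After 12 (gather 2 rubber): rubber=2
After 13 (gather 3 rubber): rubber=5
After 14 (consume 2 rubber): rubber=3
After 15 (gather 3 nickel): nickel=3 rubber=3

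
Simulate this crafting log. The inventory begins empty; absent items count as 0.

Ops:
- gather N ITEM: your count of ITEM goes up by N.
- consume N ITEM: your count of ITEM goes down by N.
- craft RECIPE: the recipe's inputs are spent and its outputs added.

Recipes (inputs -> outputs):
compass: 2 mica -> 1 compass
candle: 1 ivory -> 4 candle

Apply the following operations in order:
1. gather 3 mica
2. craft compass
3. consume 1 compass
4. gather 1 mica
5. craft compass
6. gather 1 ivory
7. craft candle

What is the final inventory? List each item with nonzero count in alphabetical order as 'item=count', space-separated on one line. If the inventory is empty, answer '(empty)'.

Answer: candle=4 compass=1

Derivation:
After 1 (gather 3 mica): mica=3
After 2 (craft compass): compass=1 mica=1
After 3 (consume 1 compass): mica=1
After 4 (gather 1 mica): mica=2
After 5 (craft compass): compass=1
After 6 (gather 1 ivory): compass=1 ivory=1
After 7 (craft candle): candle=4 compass=1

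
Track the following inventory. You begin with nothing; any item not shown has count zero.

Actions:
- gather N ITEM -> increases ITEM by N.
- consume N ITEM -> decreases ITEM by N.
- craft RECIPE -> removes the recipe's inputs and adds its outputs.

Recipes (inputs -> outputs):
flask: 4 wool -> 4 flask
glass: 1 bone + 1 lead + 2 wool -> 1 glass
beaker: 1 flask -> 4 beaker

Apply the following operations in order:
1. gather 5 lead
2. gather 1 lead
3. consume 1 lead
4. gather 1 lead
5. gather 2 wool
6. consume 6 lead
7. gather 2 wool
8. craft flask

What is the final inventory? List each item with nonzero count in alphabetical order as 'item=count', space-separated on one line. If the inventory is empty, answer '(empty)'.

After 1 (gather 5 lead): lead=5
After 2 (gather 1 lead): lead=6
After 3 (consume 1 lead): lead=5
After 4 (gather 1 lead): lead=6
After 5 (gather 2 wool): lead=6 wool=2
After 6 (consume 6 lead): wool=2
After 7 (gather 2 wool): wool=4
After 8 (craft flask): flask=4

Answer: flask=4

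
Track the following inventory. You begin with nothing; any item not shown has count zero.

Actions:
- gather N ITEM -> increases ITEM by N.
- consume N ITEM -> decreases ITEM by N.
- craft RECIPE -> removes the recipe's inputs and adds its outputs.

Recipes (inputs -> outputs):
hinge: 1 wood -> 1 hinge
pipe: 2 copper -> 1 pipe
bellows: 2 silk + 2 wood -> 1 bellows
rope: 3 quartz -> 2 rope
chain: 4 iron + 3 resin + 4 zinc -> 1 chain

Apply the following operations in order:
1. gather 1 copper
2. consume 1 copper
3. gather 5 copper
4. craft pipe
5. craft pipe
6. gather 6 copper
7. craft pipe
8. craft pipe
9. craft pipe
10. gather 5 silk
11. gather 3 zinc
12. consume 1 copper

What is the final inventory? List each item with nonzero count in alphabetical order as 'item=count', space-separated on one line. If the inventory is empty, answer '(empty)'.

Answer: pipe=5 silk=5 zinc=3

Derivation:
After 1 (gather 1 copper): copper=1
After 2 (consume 1 copper): (empty)
After 3 (gather 5 copper): copper=5
After 4 (craft pipe): copper=3 pipe=1
After 5 (craft pipe): copper=1 pipe=2
After 6 (gather 6 copper): copper=7 pipe=2
After 7 (craft pipe): copper=5 pipe=3
After 8 (craft pipe): copper=3 pipe=4
After 9 (craft pipe): copper=1 pipe=5
After 10 (gather 5 silk): copper=1 pipe=5 silk=5
After 11 (gather 3 zinc): copper=1 pipe=5 silk=5 zinc=3
After 12 (consume 1 copper): pipe=5 silk=5 zinc=3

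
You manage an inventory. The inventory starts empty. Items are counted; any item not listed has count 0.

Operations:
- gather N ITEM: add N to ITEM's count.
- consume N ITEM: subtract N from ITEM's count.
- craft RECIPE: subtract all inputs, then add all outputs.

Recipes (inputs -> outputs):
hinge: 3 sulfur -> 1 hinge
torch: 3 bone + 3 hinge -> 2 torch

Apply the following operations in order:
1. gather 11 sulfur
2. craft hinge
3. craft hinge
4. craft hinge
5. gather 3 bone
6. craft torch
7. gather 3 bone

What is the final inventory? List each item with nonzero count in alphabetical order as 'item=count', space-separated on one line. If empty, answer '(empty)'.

Answer: bone=3 sulfur=2 torch=2

Derivation:
After 1 (gather 11 sulfur): sulfur=11
After 2 (craft hinge): hinge=1 sulfur=8
After 3 (craft hinge): hinge=2 sulfur=5
After 4 (craft hinge): hinge=3 sulfur=2
After 5 (gather 3 bone): bone=3 hinge=3 sulfur=2
After 6 (craft torch): sulfur=2 torch=2
After 7 (gather 3 bone): bone=3 sulfur=2 torch=2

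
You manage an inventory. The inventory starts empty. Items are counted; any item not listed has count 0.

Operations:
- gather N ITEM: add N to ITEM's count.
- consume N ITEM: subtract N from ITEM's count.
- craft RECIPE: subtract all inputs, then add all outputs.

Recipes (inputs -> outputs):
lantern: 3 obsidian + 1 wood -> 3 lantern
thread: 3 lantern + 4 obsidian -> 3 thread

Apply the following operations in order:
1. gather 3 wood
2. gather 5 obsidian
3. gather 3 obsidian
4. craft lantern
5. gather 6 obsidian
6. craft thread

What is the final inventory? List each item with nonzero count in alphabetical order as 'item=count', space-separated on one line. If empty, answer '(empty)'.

After 1 (gather 3 wood): wood=3
After 2 (gather 5 obsidian): obsidian=5 wood=3
After 3 (gather 3 obsidian): obsidian=8 wood=3
After 4 (craft lantern): lantern=3 obsidian=5 wood=2
After 5 (gather 6 obsidian): lantern=3 obsidian=11 wood=2
After 6 (craft thread): obsidian=7 thread=3 wood=2

Answer: obsidian=7 thread=3 wood=2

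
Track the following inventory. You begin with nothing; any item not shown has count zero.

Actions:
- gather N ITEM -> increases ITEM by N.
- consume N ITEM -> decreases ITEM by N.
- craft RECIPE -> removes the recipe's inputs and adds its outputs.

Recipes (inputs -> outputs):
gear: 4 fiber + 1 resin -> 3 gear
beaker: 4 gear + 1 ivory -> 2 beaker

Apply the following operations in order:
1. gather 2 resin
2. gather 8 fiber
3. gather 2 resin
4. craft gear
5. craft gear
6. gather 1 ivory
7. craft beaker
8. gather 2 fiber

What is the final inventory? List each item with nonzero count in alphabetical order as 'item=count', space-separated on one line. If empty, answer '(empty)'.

After 1 (gather 2 resin): resin=2
After 2 (gather 8 fiber): fiber=8 resin=2
After 3 (gather 2 resin): fiber=8 resin=4
After 4 (craft gear): fiber=4 gear=3 resin=3
After 5 (craft gear): gear=6 resin=2
After 6 (gather 1 ivory): gear=6 ivory=1 resin=2
After 7 (craft beaker): beaker=2 gear=2 resin=2
After 8 (gather 2 fiber): beaker=2 fiber=2 gear=2 resin=2

Answer: beaker=2 fiber=2 gear=2 resin=2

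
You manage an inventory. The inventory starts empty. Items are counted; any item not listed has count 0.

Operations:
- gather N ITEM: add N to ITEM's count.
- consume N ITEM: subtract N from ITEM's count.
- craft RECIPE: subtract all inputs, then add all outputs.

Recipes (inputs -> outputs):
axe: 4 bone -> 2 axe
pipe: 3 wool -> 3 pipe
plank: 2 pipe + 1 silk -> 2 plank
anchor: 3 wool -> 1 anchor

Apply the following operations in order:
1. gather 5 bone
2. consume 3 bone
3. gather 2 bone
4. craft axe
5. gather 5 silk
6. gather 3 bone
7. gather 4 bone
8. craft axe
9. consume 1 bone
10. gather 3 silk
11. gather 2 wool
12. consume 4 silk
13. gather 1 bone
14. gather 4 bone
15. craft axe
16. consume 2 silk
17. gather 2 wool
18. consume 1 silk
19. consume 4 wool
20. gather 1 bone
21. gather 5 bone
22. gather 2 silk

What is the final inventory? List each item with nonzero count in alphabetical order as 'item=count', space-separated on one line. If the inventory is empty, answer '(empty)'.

Answer: axe=6 bone=9 silk=3

Derivation:
After 1 (gather 5 bone): bone=5
After 2 (consume 3 bone): bone=2
After 3 (gather 2 bone): bone=4
After 4 (craft axe): axe=2
After 5 (gather 5 silk): axe=2 silk=5
After 6 (gather 3 bone): axe=2 bone=3 silk=5
After 7 (gather 4 bone): axe=2 bone=7 silk=5
After 8 (craft axe): axe=4 bone=3 silk=5
After 9 (consume 1 bone): axe=4 bone=2 silk=5
After 10 (gather 3 silk): axe=4 bone=2 silk=8
After 11 (gather 2 wool): axe=4 bone=2 silk=8 wool=2
After 12 (consume 4 silk): axe=4 bone=2 silk=4 wool=2
After 13 (gather 1 bone): axe=4 bone=3 silk=4 wool=2
After 14 (gather 4 bone): axe=4 bone=7 silk=4 wool=2
After 15 (craft axe): axe=6 bone=3 silk=4 wool=2
After 16 (consume 2 silk): axe=6 bone=3 silk=2 wool=2
After 17 (gather 2 wool): axe=6 bone=3 silk=2 wool=4
After 18 (consume 1 silk): axe=6 bone=3 silk=1 wool=4
After 19 (consume 4 wool): axe=6 bone=3 silk=1
After 20 (gather 1 bone): axe=6 bone=4 silk=1
After 21 (gather 5 bone): axe=6 bone=9 silk=1
After 22 (gather 2 silk): axe=6 bone=9 silk=3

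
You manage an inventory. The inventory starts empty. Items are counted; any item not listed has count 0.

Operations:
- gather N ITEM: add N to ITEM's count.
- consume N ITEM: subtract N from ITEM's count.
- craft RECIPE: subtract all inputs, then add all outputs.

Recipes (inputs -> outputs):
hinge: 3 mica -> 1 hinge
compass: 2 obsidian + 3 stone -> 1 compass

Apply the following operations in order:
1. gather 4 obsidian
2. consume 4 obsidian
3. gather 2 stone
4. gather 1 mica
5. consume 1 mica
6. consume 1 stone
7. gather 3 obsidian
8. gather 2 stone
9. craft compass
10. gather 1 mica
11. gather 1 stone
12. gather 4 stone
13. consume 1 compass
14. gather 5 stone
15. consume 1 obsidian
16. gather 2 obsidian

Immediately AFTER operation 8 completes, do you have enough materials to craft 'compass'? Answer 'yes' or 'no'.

Answer: yes

Derivation:
After 1 (gather 4 obsidian): obsidian=4
After 2 (consume 4 obsidian): (empty)
After 3 (gather 2 stone): stone=2
After 4 (gather 1 mica): mica=1 stone=2
After 5 (consume 1 mica): stone=2
After 6 (consume 1 stone): stone=1
After 7 (gather 3 obsidian): obsidian=3 stone=1
After 8 (gather 2 stone): obsidian=3 stone=3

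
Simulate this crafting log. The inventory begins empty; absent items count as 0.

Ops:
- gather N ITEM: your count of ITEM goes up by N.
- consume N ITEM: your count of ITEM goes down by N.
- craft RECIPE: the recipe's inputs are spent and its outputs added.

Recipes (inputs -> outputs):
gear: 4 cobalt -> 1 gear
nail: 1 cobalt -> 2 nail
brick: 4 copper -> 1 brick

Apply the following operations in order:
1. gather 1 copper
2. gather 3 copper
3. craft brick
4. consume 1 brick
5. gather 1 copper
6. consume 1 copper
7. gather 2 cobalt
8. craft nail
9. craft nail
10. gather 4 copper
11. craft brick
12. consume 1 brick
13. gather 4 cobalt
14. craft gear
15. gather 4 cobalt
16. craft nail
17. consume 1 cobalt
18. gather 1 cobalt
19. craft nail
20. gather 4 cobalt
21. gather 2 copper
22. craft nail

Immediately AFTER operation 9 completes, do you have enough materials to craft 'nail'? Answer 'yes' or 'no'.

Answer: no

Derivation:
After 1 (gather 1 copper): copper=1
After 2 (gather 3 copper): copper=4
After 3 (craft brick): brick=1
After 4 (consume 1 brick): (empty)
After 5 (gather 1 copper): copper=1
After 6 (consume 1 copper): (empty)
After 7 (gather 2 cobalt): cobalt=2
After 8 (craft nail): cobalt=1 nail=2
After 9 (craft nail): nail=4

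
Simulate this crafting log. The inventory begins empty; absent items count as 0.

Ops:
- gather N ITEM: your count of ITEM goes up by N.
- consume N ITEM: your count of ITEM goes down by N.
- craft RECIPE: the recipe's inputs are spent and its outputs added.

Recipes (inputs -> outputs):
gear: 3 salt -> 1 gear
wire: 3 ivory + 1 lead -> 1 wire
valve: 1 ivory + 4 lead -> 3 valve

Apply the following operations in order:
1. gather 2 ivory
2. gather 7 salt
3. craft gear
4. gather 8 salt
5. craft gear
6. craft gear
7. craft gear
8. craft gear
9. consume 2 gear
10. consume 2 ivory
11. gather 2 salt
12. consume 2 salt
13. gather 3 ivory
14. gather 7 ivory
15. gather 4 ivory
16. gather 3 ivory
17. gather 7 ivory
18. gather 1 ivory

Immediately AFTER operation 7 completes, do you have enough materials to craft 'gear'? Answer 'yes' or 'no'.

Answer: yes

Derivation:
After 1 (gather 2 ivory): ivory=2
After 2 (gather 7 salt): ivory=2 salt=7
After 3 (craft gear): gear=1 ivory=2 salt=4
After 4 (gather 8 salt): gear=1 ivory=2 salt=12
After 5 (craft gear): gear=2 ivory=2 salt=9
After 6 (craft gear): gear=3 ivory=2 salt=6
After 7 (craft gear): gear=4 ivory=2 salt=3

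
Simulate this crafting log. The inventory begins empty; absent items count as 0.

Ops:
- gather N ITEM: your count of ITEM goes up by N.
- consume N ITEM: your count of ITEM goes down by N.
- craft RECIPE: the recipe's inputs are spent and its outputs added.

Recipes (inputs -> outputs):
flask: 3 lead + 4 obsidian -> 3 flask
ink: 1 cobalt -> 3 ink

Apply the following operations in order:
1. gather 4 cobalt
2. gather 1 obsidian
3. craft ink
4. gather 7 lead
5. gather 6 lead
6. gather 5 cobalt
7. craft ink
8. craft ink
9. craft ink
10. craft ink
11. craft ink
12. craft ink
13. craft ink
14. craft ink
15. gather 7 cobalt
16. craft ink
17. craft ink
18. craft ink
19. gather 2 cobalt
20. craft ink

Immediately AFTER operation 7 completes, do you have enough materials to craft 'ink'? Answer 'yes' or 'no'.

After 1 (gather 4 cobalt): cobalt=4
After 2 (gather 1 obsidian): cobalt=4 obsidian=1
After 3 (craft ink): cobalt=3 ink=3 obsidian=1
After 4 (gather 7 lead): cobalt=3 ink=3 lead=7 obsidian=1
After 5 (gather 6 lead): cobalt=3 ink=3 lead=13 obsidian=1
After 6 (gather 5 cobalt): cobalt=8 ink=3 lead=13 obsidian=1
After 7 (craft ink): cobalt=7 ink=6 lead=13 obsidian=1

Answer: yes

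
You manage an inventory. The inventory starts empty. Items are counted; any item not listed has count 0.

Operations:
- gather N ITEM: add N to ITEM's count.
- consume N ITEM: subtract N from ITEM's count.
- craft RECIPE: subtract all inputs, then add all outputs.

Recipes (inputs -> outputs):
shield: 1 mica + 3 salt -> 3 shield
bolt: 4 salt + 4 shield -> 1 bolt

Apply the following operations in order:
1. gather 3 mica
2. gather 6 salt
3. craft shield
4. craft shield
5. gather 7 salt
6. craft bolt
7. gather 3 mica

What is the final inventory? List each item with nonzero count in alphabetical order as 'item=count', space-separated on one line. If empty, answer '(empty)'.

After 1 (gather 3 mica): mica=3
After 2 (gather 6 salt): mica=3 salt=6
After 3 (craft shield): mica=2 salt=3 shield=3
After 4 (craft shield): mica=1 shield=6
After 5 (gather 7 salt): mica=1 salt=7 shield=6
After 6 (craft bolt): bolt=1 mica=1 salt=3 shield=2
After 7 (gather 3 mica): bolt=1 mica=4 salt=3 shield=2

Answer: bolt=1 mica=4 salt=3 shield=2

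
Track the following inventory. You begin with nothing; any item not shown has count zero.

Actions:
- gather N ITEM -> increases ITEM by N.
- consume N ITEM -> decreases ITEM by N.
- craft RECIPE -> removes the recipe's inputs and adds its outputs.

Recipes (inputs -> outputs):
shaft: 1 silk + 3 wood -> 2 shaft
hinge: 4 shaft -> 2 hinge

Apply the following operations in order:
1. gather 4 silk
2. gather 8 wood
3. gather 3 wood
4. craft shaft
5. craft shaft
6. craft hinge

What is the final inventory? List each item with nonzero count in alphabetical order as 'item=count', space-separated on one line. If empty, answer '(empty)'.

Answer: hinge=2 silk=2 wood=5

Derivation:
After 1 (gather 4 silk): silk=4
After 2 (gather 8 wood): silk=4 wood=8
After 3 (gather 3 wood): silk=4 wood=11
After 4 (craft shaft): shaft=2 silk=3 wood=8
After 5 (craft shaft): shaft=4 silk=2 wood=5
After 6 (craft hinge): hinge=2 silk=2 wood=5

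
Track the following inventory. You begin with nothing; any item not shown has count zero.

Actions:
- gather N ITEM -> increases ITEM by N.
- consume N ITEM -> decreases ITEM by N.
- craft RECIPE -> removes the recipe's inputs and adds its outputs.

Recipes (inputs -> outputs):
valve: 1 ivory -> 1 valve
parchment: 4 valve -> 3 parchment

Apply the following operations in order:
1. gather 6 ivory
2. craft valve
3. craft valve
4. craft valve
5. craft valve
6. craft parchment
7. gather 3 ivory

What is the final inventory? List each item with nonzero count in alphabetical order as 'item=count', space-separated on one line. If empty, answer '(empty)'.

After 1 (gather 6 ivory): ivory=6
After 2 (craft valve): ivory=5 valve=1
After 3 (craft valve): ivory=4 valve=2
After 4 (craft valve): ivory=3 valve=3
After 5 (craft valve): ivory=2 valve=4
After 6 (craft parchment): ivory=2 parchment=3
After 7 (gather 3 ivory): ivory=5 parchment=3

Answer: ivory=5 parchment=3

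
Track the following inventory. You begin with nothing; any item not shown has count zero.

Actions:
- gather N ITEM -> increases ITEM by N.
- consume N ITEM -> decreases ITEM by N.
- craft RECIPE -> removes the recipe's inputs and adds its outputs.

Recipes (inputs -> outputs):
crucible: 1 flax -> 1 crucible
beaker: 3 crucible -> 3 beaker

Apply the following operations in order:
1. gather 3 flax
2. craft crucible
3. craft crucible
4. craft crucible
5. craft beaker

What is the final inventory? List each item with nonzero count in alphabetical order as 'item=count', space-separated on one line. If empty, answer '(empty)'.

Answer: beaker=3

Derivation:
After 1 (gather 3 flax): flax=3
After 2 (craft crucible): crucible=1 flax=2
After 3 (craft crucible): crucible=2 flax=1
After 4 (craft crucible): crucible=3
After 5 (craft beaker): beaker=3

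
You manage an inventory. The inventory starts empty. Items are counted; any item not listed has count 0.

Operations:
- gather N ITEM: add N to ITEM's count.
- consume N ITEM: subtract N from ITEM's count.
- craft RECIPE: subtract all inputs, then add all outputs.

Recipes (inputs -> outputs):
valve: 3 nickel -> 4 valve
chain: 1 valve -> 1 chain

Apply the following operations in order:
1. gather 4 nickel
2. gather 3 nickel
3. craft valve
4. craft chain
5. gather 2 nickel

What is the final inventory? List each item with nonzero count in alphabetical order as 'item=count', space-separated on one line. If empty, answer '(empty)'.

Answer: chain=1 nickel=6 valve=3

Derivation:
After 1 (gather 4 nickel): nickel=4
After 2 (gather 3 nickel): nickel=7
After 3 (craft valve): nickel=4 valve=4
After 4 (craft chain): chain=1 nickel=4 valve=3
After 5 (gather 2 nickel): chain=1 nickel=6 valve=3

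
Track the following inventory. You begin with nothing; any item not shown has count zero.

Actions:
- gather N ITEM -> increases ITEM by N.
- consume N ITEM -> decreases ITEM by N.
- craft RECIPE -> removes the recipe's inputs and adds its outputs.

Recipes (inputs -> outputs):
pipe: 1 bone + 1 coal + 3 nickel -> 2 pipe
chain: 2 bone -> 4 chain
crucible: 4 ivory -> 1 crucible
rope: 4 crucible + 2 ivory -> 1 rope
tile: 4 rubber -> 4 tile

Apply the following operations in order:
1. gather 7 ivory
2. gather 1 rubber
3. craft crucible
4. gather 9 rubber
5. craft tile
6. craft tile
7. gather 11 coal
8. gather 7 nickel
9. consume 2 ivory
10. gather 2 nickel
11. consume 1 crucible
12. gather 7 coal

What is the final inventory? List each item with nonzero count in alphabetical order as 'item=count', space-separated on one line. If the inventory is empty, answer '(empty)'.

After 1 (gather 7 ivory): ivory=7
After 2 (gather 1 rubber): ivory=7 rubber=1
After 3 (craft crucible): crucible=1 ivory=3 rubber=1
After 4 (gather 9 rubber): crucible=1 ivory=3 rubber=10
After 5 (craft tile): crucible=1 ivory=3 rubber=6 tile=4
After 6 (craft tile): crucible=1 ivory=3 rubber=2 tile=8
After 7 (gather 11 coal): coal=11 crucible=1 ivory=3 rubber=2 tile=8
After 8 (gather 7 nickel): coal=11 crucible=1 ivory=3 nickel=7 rubber=2 tile=8
After 9 (consume 2 ivory): coal=11 crucible=1 ivory=1 nickel=7 rubber=2 tile=8
After 10 (gather 2 nickel): coal=11 crucible=1 ivory=1 nickel=9 rubber=2 tile=8
After 11 (consume 1 crucible): coal=11 ivory=1 nickel=9 rubber=2 tile=8
After 12 (gather 7 coal): coal=18 ivory=1 nickel=9 rubber=2 tile=8

Answer: coal=18 ivory=1 nickel=9 rubber=2 tile=8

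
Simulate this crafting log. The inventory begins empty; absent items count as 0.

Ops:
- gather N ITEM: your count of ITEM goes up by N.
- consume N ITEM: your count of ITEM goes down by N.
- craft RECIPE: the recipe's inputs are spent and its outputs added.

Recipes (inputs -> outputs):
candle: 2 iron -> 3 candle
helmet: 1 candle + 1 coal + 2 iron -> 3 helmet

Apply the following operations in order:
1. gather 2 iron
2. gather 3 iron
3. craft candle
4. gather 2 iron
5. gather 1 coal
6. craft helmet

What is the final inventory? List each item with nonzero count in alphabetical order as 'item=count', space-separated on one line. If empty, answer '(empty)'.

Answer: candle=2 helmet=3 iron=3

Derivation:
After 1 (gather 2 iron): iron=2
After 2 (gather 3 iron): iron=5
After 3 (craft candle): candle=3 iron=3
After 4 (gather 2 iron): candle=3 iron=5
After 5 (gather 1 coal): candle=3 coal=1 iron=5
After 6 (craft helmet): candle=2 helmet=3 iron=3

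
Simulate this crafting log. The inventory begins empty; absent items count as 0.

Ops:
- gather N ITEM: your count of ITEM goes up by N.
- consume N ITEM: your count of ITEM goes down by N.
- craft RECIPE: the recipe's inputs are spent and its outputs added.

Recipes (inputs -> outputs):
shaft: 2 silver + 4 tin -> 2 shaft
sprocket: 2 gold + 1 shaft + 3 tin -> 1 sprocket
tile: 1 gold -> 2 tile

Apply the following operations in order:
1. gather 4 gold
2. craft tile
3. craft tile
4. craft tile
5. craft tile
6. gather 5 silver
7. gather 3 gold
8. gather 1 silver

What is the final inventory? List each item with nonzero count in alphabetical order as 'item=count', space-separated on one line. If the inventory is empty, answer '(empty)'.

After 1 (gather 4 gold): gold=4
After 2 (craft tile): gold=3 tile=2
After 3 (craft tile): gold=2 tile=4
After 4 (craft tile): gold=1 tile=6
After 5 (craft tile): tile=8
After 6 (gather 5 silver): silver=5 tile=8
After 7 (gather 3 gold): gold=3 silver=5 tile=8
After 8 (gather 1 silver): gold=3 silver=6 tile=8

Answer: gold=3 silver=6 tile=8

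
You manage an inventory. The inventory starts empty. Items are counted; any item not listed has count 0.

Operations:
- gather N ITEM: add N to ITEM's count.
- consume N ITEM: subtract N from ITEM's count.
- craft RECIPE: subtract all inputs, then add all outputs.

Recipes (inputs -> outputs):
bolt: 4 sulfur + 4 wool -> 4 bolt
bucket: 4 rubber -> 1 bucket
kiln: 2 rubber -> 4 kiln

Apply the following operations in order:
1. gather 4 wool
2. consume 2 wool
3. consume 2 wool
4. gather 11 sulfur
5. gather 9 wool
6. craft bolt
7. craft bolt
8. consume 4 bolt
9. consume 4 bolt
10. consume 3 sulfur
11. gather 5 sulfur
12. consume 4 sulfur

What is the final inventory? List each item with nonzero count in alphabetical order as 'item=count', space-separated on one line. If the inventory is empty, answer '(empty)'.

Answer: sulfur=1 wool=1

Derivation:
After 1 (gather 4 wool): wool=4
After 2 (consume 2 wool): wool=2
After 3 (consume 2 wool): (empty)
After 4 (gather 11 sulfur): sulfur=11
After 5 (gather 9 wool): sulfur=11 wool=9
After 6 (craft bolt): bolt=4 sulfur=7 wool=5
After 7 (craft bolt): bolt=8 sulfur=3 wool=1
After 8 (consume 4 bolt): bolt=4 sulfur=3 wool=1
After 9 (consume 4 bolt): sulfur=3 wool=1
After 10 (consume 3 sulfur): wool=1
After 11 (gather 5 sulfur): sulfur=5 wool=1
After 12 (consume 4 sulfur): sulfur=1 wool=1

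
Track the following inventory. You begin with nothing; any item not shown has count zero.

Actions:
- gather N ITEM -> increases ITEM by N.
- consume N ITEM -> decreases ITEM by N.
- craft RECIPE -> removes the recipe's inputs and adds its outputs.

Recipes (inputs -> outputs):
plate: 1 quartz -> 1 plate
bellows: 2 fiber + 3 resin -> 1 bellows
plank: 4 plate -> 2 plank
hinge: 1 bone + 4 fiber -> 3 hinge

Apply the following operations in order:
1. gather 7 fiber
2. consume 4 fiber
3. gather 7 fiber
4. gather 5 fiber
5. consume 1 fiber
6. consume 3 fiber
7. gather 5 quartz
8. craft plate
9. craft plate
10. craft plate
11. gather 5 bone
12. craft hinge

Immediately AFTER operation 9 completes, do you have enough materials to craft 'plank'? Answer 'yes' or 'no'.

Answer: no

Derivation:
After 1 (gather 7 fiber): fiber=7
After 2 (consume 4 fiber): fiber=3
After 3 (gather 7 fiber): fiber=10
After 4 (gather 5 fiber): fiber=15
After 5 (consume 1 fiber): fiber=14
After 6 (consume 3 fiber): fiber=11
After 7 (gather 5 quartz): fiber=11 quartz=5
After 8 (craft plate): fiber=11 plate=1 quartz=4
After 9 (craft plate): fiber=11 plate=2 quartz=3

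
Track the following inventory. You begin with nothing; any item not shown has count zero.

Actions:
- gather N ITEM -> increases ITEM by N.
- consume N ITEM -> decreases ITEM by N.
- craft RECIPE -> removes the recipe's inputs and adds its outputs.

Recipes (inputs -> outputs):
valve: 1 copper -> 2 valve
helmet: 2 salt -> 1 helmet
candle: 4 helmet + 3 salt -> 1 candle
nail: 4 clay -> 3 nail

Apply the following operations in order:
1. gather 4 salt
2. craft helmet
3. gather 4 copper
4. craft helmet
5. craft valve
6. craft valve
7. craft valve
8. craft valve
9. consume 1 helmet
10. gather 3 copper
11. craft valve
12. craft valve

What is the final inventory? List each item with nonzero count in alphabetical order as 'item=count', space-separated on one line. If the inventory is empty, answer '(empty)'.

Answer: copper=1 helmet=1 valve=12

Derivation:
After 1 (gather 4 salt): salt=4
After 2 (craft helmet): helmet=1 salt=2
After 3 (gather 4 copper): copper=4 helmet=1 salt=2
After 4 (craft helmet): copper=4 helmet=2
After 5 (craft valve): copper=3 helmet=2 valve=2
After 6 (craft valve): copper=2 helmet=2 valve=4
After 7 (craft valve): copper=1 helmet=2 valve=6
After 8 (craft valve): helmet=2 valve=8
After 9 (consume 1 helmet): helmet=1 valve=8
After 10 (gather 3 copper): copper=3 helmet=1 valve=8
After 11 (craft valve): copper=2 helmet=1 valve=10
After 12 (craft valve): copper=1 helmet=1 valve=12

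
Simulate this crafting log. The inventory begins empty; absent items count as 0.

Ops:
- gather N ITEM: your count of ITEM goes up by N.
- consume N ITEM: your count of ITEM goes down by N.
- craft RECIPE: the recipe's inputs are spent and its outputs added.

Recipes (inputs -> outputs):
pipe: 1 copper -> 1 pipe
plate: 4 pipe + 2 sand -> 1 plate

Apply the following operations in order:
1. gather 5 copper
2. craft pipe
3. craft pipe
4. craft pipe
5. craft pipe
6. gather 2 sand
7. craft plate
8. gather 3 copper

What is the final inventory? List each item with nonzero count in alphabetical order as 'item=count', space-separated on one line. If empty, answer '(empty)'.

After 1 (gather 5 copper): copper=5
After 2 (craft pipe): copper=4 pipe=1
After 3 (craft pipe): copper=3 pipe=2
After 4 (craft pipe): copper=2 pipe=3
After 5 (craft pipe): copper=1 pipe=4
After 6 (gather 2 sand): copper=1 pipe=4 sand=2
After 7 (craft plate): copper=1 plate=1
After 8 (gather 3 copper): copper=4 plate=1

Answer: copper=4 plate=1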